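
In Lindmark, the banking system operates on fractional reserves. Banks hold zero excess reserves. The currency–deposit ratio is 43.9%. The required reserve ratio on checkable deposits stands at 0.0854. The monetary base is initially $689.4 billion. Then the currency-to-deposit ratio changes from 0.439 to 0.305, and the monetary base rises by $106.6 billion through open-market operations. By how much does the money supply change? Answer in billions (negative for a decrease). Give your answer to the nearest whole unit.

Before: m₁ = (1 + 0.439) / (0.0854 + 0.439) ≈ 2.7441, MB₁ = 689.4, so M₁ = 2.7441 × 689.4 ≈ 1891.7825 billion.
After: m₂ = (1 + 0.305) / (0.0854 + 0.305) ≈ 3.3427, MB₂ = 689.4 + 106.6 = 796, so M₂ = 3.3427 × 796 = 2660.7892 billion.
ΔM = M₂ − M₁ = 2660.7892 − 1891.7825 = 769.0067 billion.

$769 billion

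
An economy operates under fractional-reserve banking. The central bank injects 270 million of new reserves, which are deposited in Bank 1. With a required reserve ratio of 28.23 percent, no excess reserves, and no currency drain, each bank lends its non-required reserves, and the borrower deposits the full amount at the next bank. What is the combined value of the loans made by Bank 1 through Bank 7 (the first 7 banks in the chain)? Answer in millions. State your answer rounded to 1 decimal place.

Bank i lends (1 − rr)^i of the original deposit: Bank 1 lends 270·0.7177 = 193.7790, Bank 2 lends 270·0.7177² ≈ 139.0752, and so on.
Summing a geometric series: total = 270·[0.7177·(1 − 0.7177^7) / (1 − 0.7177)] ≈ 619.1012 million.

619.1 million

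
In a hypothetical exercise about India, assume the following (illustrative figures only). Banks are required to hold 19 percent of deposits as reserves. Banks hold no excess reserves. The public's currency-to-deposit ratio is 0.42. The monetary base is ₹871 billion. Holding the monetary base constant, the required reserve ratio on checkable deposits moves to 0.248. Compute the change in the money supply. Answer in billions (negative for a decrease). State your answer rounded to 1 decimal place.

-176.0 billion

Initially m₁ = (1 + 0.42) / (0.19 + 0.42) ≈ 2.32787, so M₁ = 2.32787 × 871 ≈ 2027.5748 billion.
After the change m₂ = (1 + 0.42) / (0.248 + 0.42) ≈ 2.12575, so M₂ = 2.12575 × 871 ≈ 1851.5283 billion.
ΔM = M₂ − M₁ = 1851.5283 − 2027.5748 = -176.0465 billion.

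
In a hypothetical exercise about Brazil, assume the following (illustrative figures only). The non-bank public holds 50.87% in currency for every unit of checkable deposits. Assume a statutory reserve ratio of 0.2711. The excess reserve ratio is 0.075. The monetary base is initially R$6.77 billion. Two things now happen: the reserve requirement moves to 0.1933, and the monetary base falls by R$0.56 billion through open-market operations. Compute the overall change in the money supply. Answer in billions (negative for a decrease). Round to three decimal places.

Before: m₁ = (1 + 0.5087) / (0.2711 + 0.075 + 0.5087) ≈ 1.76497, MB₁ = 6.77, so M₁ = 1.76497 × 6.77 ≈ 11.9488 billion.
After: m₂ = (1 + 0.5087) / (0.1933 + 0.075 + 0.5087) ≈ 1.94170, MB₂ = 6.77 − 0.56 = 6.21, so M₂ = 1.94170 × 6.21 ≈ 12.058 billion.
ΔM = M₂ − M₁ = 12.058 − 11.9488 = 0.1092 billion.

R$0.109 billion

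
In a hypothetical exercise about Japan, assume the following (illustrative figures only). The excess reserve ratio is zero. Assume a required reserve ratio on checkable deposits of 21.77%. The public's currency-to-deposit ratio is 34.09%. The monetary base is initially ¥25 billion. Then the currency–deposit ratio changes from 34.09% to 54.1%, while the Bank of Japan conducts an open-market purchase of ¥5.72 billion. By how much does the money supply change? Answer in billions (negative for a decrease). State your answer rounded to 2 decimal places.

Before: m₁ = (1 + 0.3409) / (0.2177 + 0.3409) ≈ 2.40047, MB₁ = 25, so M₁ = 2.40047 × 25 ≈ 60.0117 billion.
After: m₂ = (1 + 0.541) / (0.2177 + 0.541) ≈ 2.03111, MB₂ = 25 + 5.72 = 30.72, so M₂ = 2.03111 × 30.72 ≈ 62.3957 billion.
ΔM = M₂ − M₁ = 62.3957 − 60.0117 = 2.384 billion.

¥2.38 billion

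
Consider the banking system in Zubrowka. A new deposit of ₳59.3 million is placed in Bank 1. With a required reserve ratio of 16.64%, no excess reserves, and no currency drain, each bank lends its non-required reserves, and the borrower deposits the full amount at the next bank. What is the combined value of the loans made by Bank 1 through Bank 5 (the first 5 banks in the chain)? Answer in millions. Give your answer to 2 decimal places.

₳177.49 million

Bank i lends (1 − rr)^i of the original deposit: Bank 1 lends 59.3·0.8336 ≈ 49.4325, Bank 2 lends 59.3·0.8336² ≈ 41.2069, and so on.
Summing a geometric series: total = 59.3·[0.8336·(1 − 0.8336^5) / (1 − 0.8336)] ≈ 177.4932 million.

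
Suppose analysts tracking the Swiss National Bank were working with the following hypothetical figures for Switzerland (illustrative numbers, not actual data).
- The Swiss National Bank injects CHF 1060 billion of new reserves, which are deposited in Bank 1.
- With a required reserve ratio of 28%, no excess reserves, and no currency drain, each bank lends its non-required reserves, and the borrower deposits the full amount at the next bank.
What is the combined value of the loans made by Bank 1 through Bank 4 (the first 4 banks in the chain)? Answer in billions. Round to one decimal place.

Bank i lends (1 − rr)^i of the original deposit: Bank 1 lends 1060·0.7200 = 763.2000, Bank 2 lends 1060·0.7200² = 549.5040, and so on.
Summing a geometric series: total = 1060·[0.7200·(1 − 0.7200^4) / (1 − 0.7200)] ≈ 1993.2098 billion.

CHF 1993.2 billion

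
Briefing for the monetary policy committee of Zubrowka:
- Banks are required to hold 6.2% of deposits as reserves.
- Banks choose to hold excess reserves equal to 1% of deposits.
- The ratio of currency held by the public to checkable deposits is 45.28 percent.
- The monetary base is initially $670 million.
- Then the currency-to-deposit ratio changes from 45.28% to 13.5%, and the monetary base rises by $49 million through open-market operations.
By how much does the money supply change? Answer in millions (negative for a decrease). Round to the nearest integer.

Before: m₁ = (1 + 0.4528) / (0.062 + 0.01 + 0.4528) ≈ 2.7683, MB₁ = 670, so M₁ = 2.7683 × 670 = 1854.761 million.
After: m₂ = (1 + 0.135) / (0.062 + 0.01 + 0.135) ≈ 5.4831, MB₂ = 670 + 49 = 719, so M₂ = 5.4831 × 719 = 3942.3489 million.
ΔM = M₂ − M₁ = 3942.3489 − 1854.761 = 2087.5879 million.

$2088 million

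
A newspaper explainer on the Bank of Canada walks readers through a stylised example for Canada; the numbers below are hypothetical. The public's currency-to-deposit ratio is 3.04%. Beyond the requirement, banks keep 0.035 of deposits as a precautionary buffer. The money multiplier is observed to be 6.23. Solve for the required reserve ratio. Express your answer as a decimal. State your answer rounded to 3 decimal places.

0.100

Using m = 6.23. Since m = (1 + c)/(c + rr + e), the denominator satisfies c + rr + e = (1 + c)/m = (1 + 0.0304) / 6.23 ≈ 0.165393.
With c = 0.0304 and e = 0.035, the required reserve ratio is 0.165393 − 0.0304 − 0.035 = 0.099993.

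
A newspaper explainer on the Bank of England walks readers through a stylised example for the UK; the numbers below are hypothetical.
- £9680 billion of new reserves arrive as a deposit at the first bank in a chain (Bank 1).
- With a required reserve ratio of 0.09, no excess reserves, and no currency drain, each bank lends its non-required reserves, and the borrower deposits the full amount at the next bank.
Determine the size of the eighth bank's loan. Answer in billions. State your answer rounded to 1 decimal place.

Each bank lends a fraction (1 − rr) = 0.9100 of the deposit it receives, so Bank 8 receives 9680·0.9100^7 and lends 9680·0.9100^8 ≈ 4552.0445 billion.

£4552.0 billion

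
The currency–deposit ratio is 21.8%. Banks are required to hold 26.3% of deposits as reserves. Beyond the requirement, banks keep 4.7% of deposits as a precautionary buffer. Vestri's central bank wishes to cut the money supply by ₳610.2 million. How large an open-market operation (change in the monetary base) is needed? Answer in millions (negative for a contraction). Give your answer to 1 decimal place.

-264.5 million

The money multiplier is m = (1 + c) / (rr + e + c) = (1 + 0.218) / (0.263 + 0.047 + 0.218) ≈ 2.30682.
ΔMB = ΔM / m = (−610.2) / 2.30682 ≈ -264.52 million.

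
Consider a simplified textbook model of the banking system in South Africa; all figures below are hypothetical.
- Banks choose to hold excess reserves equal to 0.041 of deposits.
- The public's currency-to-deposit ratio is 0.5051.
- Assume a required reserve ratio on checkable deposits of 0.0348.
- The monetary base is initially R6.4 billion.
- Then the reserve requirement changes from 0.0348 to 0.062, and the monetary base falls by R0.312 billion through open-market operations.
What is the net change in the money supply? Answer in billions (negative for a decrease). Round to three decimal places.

-1.514 billion

Before: m₁ = (1 + 0.5051) / (0.0348 + 0.041 + 0.5051) ≈ 2.59098, MB₁ = 6.4, so M₁ = 2.59098 × 6.4 ≈ 16.5823 billion.
After: m₂ = (1 + 0.5051) / (0.062 + 0.041 + 0.5051) ≈ 2.47509, MB₂ = 6.4 − 0.312 = 6.088, so M₂ = 2.47509 × 6.088 ≈ 15.0683 billion.
ΔM = M₂ − M₁ = 15.0683 − 16.5823 = -1.514 billion.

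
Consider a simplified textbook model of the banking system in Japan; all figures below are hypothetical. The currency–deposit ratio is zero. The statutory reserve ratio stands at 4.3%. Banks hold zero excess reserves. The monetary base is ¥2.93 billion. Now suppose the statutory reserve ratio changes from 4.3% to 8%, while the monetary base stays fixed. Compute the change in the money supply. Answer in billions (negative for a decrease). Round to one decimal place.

-31.5 billion

Initially m₁ = 1 / (0.043) ≈ 23.2558, so M₁ = 23.2558 × 2.93 ≈ 68.1395 billion.
After the change m₂ = 1 / (0.08) = 12.5, so M₂ = 12.5 × 2.93 = 36.625 billion.
ΔM = M₂ − M₁ = 36.625 − 68.1395 = -31.5145 billion.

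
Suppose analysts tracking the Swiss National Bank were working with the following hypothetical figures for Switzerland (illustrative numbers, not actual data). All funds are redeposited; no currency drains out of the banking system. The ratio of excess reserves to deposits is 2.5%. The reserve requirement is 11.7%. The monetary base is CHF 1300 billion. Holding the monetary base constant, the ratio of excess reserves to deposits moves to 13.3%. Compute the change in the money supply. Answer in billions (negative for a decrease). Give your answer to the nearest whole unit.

Initially m₁ = 1 / (0.117 + 0.025) ≈ 7.04225, so M₁ = 7.04225 × 1300 = 9154.925 billion.
After the change m₂ = 1 / (0.117 + 0.133) = 4, so M₂ = 4 × 1300 = 5200 billion.
ΔM = M₂ − M₁ = 5200 − 9154.925 = -3954.925 billion.

-3955 billion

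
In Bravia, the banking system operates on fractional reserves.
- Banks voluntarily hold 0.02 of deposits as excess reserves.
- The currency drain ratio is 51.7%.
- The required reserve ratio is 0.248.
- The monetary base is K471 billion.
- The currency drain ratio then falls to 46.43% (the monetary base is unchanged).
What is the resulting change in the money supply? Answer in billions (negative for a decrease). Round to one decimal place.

Initially m₁ = (1 + 0.517) / (0.248 + 0.02 + 0.517) ≈ 1.93248, so M₁ = 1.93248 × 471 ≈ 910.1981 billion.
After the change m₂ = (1 + 0.4643) / (0.248 + 0.02 + 0.4643) ≈ 1.99959, so M₂ = 1.99959 × 471 ≈ 941.8069 billion.
ΔM = M₂ − M₁ = 941.8069 − 910.1981 = 31.6088 billion.

K31.6 billion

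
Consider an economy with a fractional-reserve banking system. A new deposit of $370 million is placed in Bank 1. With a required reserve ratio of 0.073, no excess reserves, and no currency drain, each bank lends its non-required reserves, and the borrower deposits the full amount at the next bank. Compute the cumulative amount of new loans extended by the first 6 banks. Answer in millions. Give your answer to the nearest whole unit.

Bank i lends (1 − rr)^i of the original deposit: Bank 1 lends 370·0.9270 = 342.9900, Bank 2 lends 370·0.9270² ≈ 317.9517, and so on.
Summing a geometric series: total = 370·[0.9270·(1 − 0.9270^6) / (1 − 0.9270)] ≈ 1716.9781 million.

$1717 million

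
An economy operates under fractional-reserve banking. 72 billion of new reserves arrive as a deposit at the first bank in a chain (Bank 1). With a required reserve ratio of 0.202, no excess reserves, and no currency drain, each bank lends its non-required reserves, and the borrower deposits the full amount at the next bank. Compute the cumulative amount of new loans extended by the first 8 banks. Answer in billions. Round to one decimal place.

Bank i lends (1 − rr)^i of the original deposit: Bank 1 lends 72·0.7980 = 57.4560, Bank 2 lends 72·0.7980² ≈ 45.8499, and so on.
Summing a geometric series: total = 72·[0.7980·(1 − 0.7980^8) / (1 − 0.7980)] ≈ 237.6614 billion.

237.7 billion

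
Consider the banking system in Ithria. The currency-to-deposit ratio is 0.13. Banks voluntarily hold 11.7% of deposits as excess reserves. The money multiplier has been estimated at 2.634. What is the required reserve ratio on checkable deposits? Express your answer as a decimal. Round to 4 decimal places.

0.1820

Using m = 2.634. Since m = (1 + c)/(c + rr + e), the denominator satisfies c + rr + e = (1 + c)/m = (1 + 0.13) / 2.634 ≈ 0.429005.
With c = 0.13 and e = 0.117, the required reserve ratio on checkable deposits is 0.429005 − 0.13 − 0.117 = 0.182005.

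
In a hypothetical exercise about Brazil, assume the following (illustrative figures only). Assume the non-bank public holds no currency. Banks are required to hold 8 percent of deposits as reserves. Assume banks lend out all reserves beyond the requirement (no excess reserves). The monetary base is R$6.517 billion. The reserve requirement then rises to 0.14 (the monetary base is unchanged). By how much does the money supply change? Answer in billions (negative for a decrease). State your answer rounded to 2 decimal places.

Initially m₁ = 1 / (0.08) = 12.5, so M₁ = 12.5 × 6.517 = 81.4625 billion.
After the change m₂ = 1 / (0.14) ≈ 7.1429, so M₂ = 7.1429 × 6.517 ≈ 46.5503 billion.
ΔM = M₂ − M₁ = 46.5503 − 81.4625 = -34.9122 billion.

-34.91 billion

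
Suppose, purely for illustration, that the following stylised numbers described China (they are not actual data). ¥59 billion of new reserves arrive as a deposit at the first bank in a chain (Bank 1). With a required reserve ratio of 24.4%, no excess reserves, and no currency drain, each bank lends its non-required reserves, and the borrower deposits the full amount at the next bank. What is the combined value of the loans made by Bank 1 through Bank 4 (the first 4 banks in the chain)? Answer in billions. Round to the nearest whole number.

¥123 billion

Bank i lends (1 − rr)^i of the original deposit: Bank 1 lends 59·0.7560 = 44.6040, Bank 2 lends 59·0.7560² ≈ 33.7206, and so on.
Summing a geometric series: total = 59·[0.7560·(1 − 0.7560^4) / (1 − 0.7560)] ≈ 123.0900 billion.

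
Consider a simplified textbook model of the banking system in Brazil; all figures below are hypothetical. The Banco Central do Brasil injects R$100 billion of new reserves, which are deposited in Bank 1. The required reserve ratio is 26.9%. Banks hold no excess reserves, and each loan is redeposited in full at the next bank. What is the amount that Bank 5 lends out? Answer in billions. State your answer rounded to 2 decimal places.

Each bank lends a fraction (1 − rr) = 0.7310 of the deposit it receives, so Bank 5 receives 100·0.7310^4 and lends 100·0.7310^5 ≈ 20.8731 billion.

R$20.87 billion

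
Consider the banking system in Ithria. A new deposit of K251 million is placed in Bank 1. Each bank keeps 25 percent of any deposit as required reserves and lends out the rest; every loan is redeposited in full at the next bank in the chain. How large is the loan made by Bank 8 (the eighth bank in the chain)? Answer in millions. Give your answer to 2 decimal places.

K25.13 million

Each bank lends a fraction (1 − rr) = 0.7500 of the deposit it receives, so Bank 8 receives 251·0.7500^7 and lends 251·0.7500^8 ≈ 25.1283 million.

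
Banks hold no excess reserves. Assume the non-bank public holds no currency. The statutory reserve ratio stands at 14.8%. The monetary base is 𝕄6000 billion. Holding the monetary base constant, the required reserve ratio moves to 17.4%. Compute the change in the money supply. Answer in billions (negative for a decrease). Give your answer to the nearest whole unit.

-6058 billion

Initially m₁ = 1 / (0.148) ≈ 6.75676, so M₁ = 6.75676 × 6000 = 40540.56 billion.
After the change m₂ = 1 / (0.174) ≈ 5.74713, so M₂ = 5.74713 × 6000 = 34482.78 billion.
ΔM = M₂ − M₁ = 34482.78 − 40540.56 = -6057.78 billion.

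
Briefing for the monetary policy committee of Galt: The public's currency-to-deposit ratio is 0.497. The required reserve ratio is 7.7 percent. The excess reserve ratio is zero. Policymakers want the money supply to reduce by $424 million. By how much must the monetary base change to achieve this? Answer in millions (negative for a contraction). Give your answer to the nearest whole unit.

The money multiplier is m = (1 + c) / (rr + c) = (1 + 0.497) / (0.077 + 0.497) ≈ 2.6080.
ΔMB = ΔM / m = (−424) / 2.6080 ≈ -162.5767 million.

-163 million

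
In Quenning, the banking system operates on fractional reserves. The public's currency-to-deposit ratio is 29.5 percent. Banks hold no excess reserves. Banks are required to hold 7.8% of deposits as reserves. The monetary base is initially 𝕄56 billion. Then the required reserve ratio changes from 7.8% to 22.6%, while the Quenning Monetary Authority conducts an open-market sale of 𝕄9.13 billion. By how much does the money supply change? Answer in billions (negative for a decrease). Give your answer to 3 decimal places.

Before: m₁ = (1 + 0.295) / (0.078 + 0.295) ≈ 3.471850, MB₁ = 56, so M₁ = 3.471850 × 56 = 194.4236 billion.
After: m₂ = (1 + 0.295) / (0.226 + 0.295) ≈ 2.485605, MB₂ = 56 − 9.13 = 46.87, so M₂ = 2.485605 × 46.87 ≈ 116.5003 billion.
ΔM = M₂ − M₁ = 116.5003 − 194.4236 = -77.9233 billion.

-77.923 billion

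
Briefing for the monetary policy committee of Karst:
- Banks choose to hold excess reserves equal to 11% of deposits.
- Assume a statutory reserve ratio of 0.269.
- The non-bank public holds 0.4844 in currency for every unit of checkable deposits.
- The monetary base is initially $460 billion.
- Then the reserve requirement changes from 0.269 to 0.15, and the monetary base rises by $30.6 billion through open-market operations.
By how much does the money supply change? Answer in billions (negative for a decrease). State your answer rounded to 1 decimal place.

$187.4 billion

Before: m₁ = (1 + 0.4844) / (0.269 + 0.11 + 0.4844) ≈ 1.71925, MB₁ = 460, so M₁ = 1.71925 × 460 = 790.855 billion.
After: m₂ = (1 + 0.4844) / (0.15 + 0.11 + 0.4844) ≈ 1.99409, MB₂ = 460 + 30.6 = 490.6, so M₂ = 1.99409 × 490.6 ≈ 978.3006 billion.
ΔM = M₂ − M₁ = 978.3006 − 790.855 = 187.4456 billion.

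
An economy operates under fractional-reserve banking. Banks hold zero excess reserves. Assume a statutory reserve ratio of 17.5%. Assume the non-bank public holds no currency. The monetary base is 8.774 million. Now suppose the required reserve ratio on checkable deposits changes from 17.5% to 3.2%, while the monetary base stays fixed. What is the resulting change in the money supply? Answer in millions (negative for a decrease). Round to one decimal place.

Initially m₁ = 1 / (0.175) ≈ 5.7143, so M₁ = 5.7143 × 8.774 ≈ 50.1373 million.
After the change m₂ = 1 / (0.032) = 31.25, so M₂ = 31.25 × 8.774 = 274.1875 million.
ΔM = M₂ − M₁ = 274.1875 − 50.1373 = 224.0502 million.

224.1 million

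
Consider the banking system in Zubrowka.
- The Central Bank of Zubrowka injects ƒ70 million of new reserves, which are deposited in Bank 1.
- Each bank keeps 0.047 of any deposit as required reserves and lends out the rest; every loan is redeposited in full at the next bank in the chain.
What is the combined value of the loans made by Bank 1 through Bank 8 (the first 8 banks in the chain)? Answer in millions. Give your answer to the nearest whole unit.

ƒ454 million

Bank i lends (1 − rr)^i of the original deposit: Bank 1 lends 70·0.9530 = 66.7100, Bank 2 lends 70·0.9530² ≈ 63.5746, and so on.
Summing a geometric series: total = 70·[0.9530·(1 − 0.9530^8) / (1 − 0.9530)] ≈ 453.6749 million.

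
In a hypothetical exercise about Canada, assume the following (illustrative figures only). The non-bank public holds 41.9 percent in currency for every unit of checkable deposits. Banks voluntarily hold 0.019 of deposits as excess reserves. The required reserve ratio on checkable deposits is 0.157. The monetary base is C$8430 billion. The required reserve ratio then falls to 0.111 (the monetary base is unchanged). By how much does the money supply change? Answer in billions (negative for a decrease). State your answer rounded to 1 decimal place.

Initially m₁ = (1 + 0.419) / (0.157 + 0.019 + 0.419) ≈ 2.384874, so M₁ = 2.384874 × 8430 ≈ 20104.4878 billion.
After the change m₂ = (1 + 0.419) / (0.111 + 0.019 + 0.419) ≈ 2.584699, so M₂ = 2.584699 × 8430 ≈ 21789.0126 billion.
ΔM = M₂ − M₁ = 21789.0126 − 20104.4878 = 1684.5248 billion.

C$1684.5 billion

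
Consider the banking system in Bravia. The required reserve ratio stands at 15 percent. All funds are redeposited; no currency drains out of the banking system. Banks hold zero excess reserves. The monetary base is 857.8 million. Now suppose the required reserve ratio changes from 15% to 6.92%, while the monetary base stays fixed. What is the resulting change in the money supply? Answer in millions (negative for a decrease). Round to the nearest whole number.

Initially m₁ = 1 / (0.15) ≈ 6.6667, so M₁ = 6.6667 × 857.8 ≈ 5718.6953 million.
After the change m₂ = 1 / (0.0692) ≈ 14.4509, so M₂ = 14.4509 × 857.8 ≈ 12395.982 million.
ΔM = M₂ − M₁ = 12395.982 − 5718.6953 = 6677.2867 million.

6677 million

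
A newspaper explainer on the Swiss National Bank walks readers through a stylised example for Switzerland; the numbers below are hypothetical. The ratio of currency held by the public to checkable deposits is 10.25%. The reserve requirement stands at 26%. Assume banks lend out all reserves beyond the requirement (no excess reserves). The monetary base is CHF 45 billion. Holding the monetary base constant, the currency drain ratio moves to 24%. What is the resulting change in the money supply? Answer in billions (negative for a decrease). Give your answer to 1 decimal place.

-25.3 billion

Initially m₁ = (1 + 0.1025) / (0.26 + 0.1025) ≈ 3.0414, so M₁ = 3.0414 × 45 = 136.863 billion.
After the change m₂ = (1 + 0.24) / (0.26 + 0.24) = 2.48, so M₂ = 2.48 × 45 = 111.6 billion.
ΔM = M₂ − M₁ = 111.6 − 136.863 = -25.263 billion.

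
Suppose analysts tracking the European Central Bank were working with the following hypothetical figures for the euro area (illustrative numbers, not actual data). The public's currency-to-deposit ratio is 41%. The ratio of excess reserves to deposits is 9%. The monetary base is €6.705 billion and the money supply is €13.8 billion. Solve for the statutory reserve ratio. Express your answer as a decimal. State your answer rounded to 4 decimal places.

0.1851

Using m = M/MB = 13.8/6.705 ≈ 2.058166. Since m = (1 + c)/(c + rr + e), the denominator satisfies c + rr + e = (1 + c)/m = (1 + 0.41) / 2.058166 ≈ 0.685076.
With c = 0.41 and e = 0.09, the statutory reserve ratio is 0.685076 − 0.41 − 0.09 = 0.185076.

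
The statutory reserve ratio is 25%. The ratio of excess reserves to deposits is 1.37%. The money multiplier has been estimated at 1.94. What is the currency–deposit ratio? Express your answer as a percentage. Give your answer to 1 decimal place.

52.0%

Using m = 1.94. From m = (1 + c)/(c + rr + e), rearranging gives 1 + c = m·(c + rr + e), so c·(1 − m) = m·(rr + e) − 1.
Hence c = [m·(rr + e) − 1]/(1 − m) = [1.94 × (0.25 + 0.0137) − 1] / (1 − 1.94) ≈ 0.519598.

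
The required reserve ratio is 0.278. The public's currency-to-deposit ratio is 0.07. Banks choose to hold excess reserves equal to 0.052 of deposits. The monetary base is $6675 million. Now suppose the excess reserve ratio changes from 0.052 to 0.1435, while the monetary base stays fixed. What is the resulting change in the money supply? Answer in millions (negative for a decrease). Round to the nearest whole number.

Initially m₁ = (1 + 0.07) / (0.278 + 0.052 + 0.07) = 2.67500, so M₁ = 2.67500 × 6675 = 17855.625 million.
After the change m₂ = (1 + 0.07) / (0.278 + 0.1435 + 0.07) ≈ 2.17701, so M₂ = 2.17701 × 6675 ≈ 14531.5418 million.
ΔM = M₂ − M₁ = 14531.5418 − 17855.625 = -3324.0832 million.

-3324 million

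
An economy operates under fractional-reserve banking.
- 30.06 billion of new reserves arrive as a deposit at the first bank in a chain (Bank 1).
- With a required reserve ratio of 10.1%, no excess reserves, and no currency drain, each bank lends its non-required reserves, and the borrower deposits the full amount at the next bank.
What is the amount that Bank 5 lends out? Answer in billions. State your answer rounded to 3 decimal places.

Each bank lends a fraction (1 − rr) = 0.8990 of the deposit it receives, so Bank 5 receives 30.06·0.8990^4 and lends 30.06·0.8990^5 ≈ 17.6517 billion.

17.652 billion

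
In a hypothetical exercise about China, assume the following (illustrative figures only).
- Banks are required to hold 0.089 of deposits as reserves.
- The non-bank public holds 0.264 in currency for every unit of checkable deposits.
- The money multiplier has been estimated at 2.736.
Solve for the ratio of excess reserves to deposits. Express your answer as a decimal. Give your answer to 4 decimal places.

Using m = 2.736. Since m = (1 + c)/(c + rr + e), the denominator satisfies c + rr + e = (1 + c)/m = (1 + 0.264) / 2.736 ≈ 0.461988.
With c = 0.264 and rr = 0.089, the ratio of excess reserves to deposits is 0.461988 − 0.264 − 0.089 = 0.108988.

0.1090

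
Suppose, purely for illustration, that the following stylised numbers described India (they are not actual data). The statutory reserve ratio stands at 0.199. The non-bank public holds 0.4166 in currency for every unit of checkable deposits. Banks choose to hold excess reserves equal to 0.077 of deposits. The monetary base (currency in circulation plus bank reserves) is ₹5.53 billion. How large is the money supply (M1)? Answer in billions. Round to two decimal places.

The money multiplier is m = (1 + c) / (rr + e + c) = (1 + 0.4166) / (0.199 + 0.077 + 0.4166) ≈ 2.0453.
So M = m × MB = 2.0453 × 5.53 ≈ 11.3105 billion.

₹11.31 billion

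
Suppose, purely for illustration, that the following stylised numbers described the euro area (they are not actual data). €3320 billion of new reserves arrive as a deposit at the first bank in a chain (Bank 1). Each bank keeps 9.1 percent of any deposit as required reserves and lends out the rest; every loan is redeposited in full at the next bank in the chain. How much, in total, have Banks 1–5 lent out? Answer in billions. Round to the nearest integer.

€12582 billion

Bank i lends (1 − rr)^i of the original deposit: Bank 1 lends 3320·0.9090 = 3017.8800, Bank 2 lends 3320·0.9090² ≈ 2743.2529, and so on.
Summing a geometric series: total = 3320·[0.9090·(1 − 0.9090^5) / (1 − 0.9090)] ≈ 12581.8759 billion.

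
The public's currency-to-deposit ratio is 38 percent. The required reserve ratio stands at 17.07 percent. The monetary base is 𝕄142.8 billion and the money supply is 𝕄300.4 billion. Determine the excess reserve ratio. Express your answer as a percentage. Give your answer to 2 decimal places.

Using m = M/MB = 300.4/142.8 ≈ 2.103641. Since m = (1 + c)/(c + rr + e), the denominator satisfies c + rr + e = (1 + c)/m = (1 + 0.38) / 2.103641 ≈ 0.656005.
With c = 0.38 and rr = 0.1707, the excess reserve ratio is 0.656005 − 0.38 − 0.1707 = 0.105305.

10.53%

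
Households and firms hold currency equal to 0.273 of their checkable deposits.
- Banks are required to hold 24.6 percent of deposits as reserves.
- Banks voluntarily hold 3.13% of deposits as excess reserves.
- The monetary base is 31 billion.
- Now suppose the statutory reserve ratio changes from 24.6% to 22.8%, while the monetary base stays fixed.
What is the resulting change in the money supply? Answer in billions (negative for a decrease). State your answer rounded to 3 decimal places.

Initially m₁ = (1 + 0.273) / (0.246 + 0.0313 + 0.273) ≈ 2.313284, so M₁ = 2.313284 × 31 ≈ 71.7118 billion.
After the change m₂ = (1 + 0.273) / (0.228 + 0.0313 + 0.273) ≈ 2.391509, so M₂ = 2.391509 × 31 ≈ 74.1368 billion.
ΔM = M₂ − M₁ = 74.1368 − 71.7118 = 2.425 billion.

2.425 billion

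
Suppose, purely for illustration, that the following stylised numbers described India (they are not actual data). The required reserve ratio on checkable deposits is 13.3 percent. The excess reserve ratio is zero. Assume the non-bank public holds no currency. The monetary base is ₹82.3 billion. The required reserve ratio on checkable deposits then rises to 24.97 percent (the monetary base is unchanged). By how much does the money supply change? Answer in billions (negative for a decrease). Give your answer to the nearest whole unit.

-289 billion

Initially m₁ = 1 / (0.133) ≈ 7.5188, so M₁ = 7.5188 × 82.3 ≈ 618.7972 billion.
After the change m₂ = 1 / (0.2497) ≈ 4.0048, so M₂ = 4.0048 × 82.3 ≈ 329.595 billion.
ΔM = M₂ − M₁ = 329.595 − 618.7972 = -289.2022 billion.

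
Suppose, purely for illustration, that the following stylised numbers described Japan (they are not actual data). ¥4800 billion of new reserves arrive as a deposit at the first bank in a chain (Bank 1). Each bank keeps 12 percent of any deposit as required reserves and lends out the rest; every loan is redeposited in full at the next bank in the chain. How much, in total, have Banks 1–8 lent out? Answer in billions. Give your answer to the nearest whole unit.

¥22541 billion

Bank i lends (1 − rr)^i of the original deposit: Bank 1 lends 4800·0.8800 = 4224.0000, Bank 2 lends 4800·0.8800² = 3717.1200, and so on.
Summing a geometric series: total = 4800·[0.8800·(1 − 0.8800^8) / (1 − 0.8800)] ≈ 22540.8647 billion.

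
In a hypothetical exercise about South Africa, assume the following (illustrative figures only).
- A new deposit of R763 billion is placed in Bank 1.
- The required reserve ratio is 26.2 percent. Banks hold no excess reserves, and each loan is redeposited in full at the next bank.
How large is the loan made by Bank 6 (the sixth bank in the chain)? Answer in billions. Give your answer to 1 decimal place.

Each bank lends a fraction (1 − rr) = 0.7380 of the deposit it receives, so Bank 6 receives 763·0.7380^5 and lends 763·0.7380^6 ≈ 123.2715 billion.

R123.3 billion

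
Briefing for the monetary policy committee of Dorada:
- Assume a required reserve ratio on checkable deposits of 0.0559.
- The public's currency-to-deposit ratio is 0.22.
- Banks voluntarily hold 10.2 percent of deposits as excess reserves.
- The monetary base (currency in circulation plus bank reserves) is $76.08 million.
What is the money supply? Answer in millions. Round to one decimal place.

The money multiplier is m = (1 + c) / (rr + e + c) = (1 + 0.22) / (0.0559 + 0.102 + 0.22) ≈ 3.2284.
So M = m × MB = 3.2284 × 76.08 ≈ 245.6167 million.

$245.6 million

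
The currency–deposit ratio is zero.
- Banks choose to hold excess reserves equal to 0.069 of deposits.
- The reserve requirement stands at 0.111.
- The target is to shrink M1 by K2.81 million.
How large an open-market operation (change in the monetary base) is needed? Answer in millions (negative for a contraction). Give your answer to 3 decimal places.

The money multiplier is m = 1 / (rr + e) = 1 / (0.111 + 0.069) ≈ 5.55556.
ΔMB = ΔM / m = (−2.81) / 5.55556 ≈ -0.5058 million.

-0.506 million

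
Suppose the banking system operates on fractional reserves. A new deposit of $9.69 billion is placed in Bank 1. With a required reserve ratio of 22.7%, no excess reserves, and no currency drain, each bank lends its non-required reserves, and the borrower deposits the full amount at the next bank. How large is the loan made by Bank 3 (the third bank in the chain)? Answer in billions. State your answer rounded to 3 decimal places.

Each bank lends a fraction (1 − rr) = 0.7730 of the deposit it receives, so Bank 3 receives 9.69·0.7730^2 and lends 9.69·0.7730^3 ≈ 4.4757 billion.

$4.476 billion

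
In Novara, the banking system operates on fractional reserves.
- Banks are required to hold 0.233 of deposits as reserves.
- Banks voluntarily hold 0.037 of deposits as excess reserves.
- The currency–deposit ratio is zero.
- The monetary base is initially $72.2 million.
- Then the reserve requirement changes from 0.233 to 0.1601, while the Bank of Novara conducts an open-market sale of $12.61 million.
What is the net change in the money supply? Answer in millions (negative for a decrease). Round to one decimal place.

Before: m₁ = 1 / (0.233 + 0.037) ≈ 3.7037, MB₁ = 72.2, so M₁ = 3.7037 × 72.2 ≈ 267.4071 million.
After: m₂ = 1 / (0.1601 + 0.037) ≈ 5.0736, MB₂ = 72.2 − 12.61 = 59.59, so M₂ = 5.0736 × 59.59 ≈ 302.3358 million.
ΔM = M₂ − M₁ = 302.3358 − 267.4071 = 34.9287 million.

$34.9 million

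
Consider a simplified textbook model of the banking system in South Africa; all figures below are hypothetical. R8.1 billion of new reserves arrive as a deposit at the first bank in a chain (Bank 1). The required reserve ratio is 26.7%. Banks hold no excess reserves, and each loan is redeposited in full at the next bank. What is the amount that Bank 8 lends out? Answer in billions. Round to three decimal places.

Each bank lends a fraction (1 − rr) = 0.7330 of the deposit it receives, so Bank 8 receives 8.1·0.7330^7 and lends 8.1·0.7330^8 ≈ 0.6750 billion.

R0.675 billion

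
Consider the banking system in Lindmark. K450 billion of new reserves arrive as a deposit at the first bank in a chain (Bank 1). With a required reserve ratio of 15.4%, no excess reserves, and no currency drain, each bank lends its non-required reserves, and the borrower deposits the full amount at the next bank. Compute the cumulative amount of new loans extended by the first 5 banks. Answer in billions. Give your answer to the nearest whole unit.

Bank i lends (1 − rr)^i of the original deposit: Bank 1 lends 450·0.8460 = 380.7000, Bank 2 lends 450·0.8460² = 322.0722, and so on.
Summing a geometric series: total = 450·[0.8460·(1 − 0.8460^5) / (1 − 0.8460)] ≈ 1400.7709 billion.

K1401 billion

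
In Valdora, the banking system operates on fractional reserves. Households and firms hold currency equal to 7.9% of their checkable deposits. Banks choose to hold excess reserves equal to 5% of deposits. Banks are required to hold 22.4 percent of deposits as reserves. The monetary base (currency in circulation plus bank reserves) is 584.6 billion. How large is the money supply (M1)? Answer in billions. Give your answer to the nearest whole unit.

The money multiplier is m = (1 + c) / (rr + e + c) = (1 + 0.079) / (0.224 + 0.05 + 0.079) ≈ 3.0567.
So M = m × MB = 3.0567 × 584.6 ≈ 1786.9468 billion.

1787 billion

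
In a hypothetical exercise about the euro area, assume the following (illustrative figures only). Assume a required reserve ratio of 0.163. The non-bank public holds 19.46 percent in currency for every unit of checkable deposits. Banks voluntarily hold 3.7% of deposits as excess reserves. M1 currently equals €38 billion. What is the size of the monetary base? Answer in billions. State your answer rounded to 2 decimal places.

The money multiplier is m = (1 + c) / (rr + e + c) = (1 + 0.1946) / (0.163 + 0.037 + 0.1946) ≈ 3.02737.
MB = M / m = 38 / 3.02737 ≈ 12.5521 billion.

€12.55 billion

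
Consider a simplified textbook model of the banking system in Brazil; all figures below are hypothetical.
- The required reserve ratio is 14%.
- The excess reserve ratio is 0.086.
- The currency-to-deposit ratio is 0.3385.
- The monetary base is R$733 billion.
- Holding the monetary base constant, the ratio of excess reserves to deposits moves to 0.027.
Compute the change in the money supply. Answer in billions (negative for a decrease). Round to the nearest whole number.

R$203 billion

Initially m₁ = (1 + 0.3385) / (0.14 + 0.086 + 0.3385) ≈ 2.3711, so M₁ = 2.3711 × 733 = 1738.0163 billion.
After the change m₂ = (1 + 0.3385) / (0.14 + 0.027 + 0.3385) ≈ 2.6479, so M₂ = 2.6479 × 733 = 1940.9107 billion.
ΔM = M₂ − M₁ = 1940.9107 − 1738.0163 = 202.8944 billion.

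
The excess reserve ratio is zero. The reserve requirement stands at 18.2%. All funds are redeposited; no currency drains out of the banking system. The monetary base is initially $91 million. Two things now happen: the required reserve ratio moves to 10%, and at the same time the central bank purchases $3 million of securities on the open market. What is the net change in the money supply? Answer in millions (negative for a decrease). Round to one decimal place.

$440.0 million

Before: m₁ = 1 / (0.182) ≈ 5.4945, MB₁ = 91, so M₁ = 5.4945 × 91 = 499.9995 million.
After: m₂ = 1 / (0.1) = 10, MB₂ = 91 + 3 = 94, so M₂ = 10 × 94 = 940 million.
ΔM = M₂ − M₁ = 940 − 499.9995 = 440.0005 million.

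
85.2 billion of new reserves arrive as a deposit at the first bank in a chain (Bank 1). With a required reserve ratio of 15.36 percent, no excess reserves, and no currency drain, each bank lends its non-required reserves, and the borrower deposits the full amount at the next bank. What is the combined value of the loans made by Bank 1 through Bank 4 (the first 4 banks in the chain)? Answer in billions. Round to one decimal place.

Bank i lends (1 − rr)^i of the original deposit: Bank 1 lends 85.2·0.8464 ≈ 72.1133, Bank 2 lends 85.2·0.8464² ≈ 61.0367, and so on.
Summing a geometric series: total = 85.2·[0.8464·(1 − 0.8464^4) / (1 − 0.8464)] ≈ 228.5377 billion.

228.5 billion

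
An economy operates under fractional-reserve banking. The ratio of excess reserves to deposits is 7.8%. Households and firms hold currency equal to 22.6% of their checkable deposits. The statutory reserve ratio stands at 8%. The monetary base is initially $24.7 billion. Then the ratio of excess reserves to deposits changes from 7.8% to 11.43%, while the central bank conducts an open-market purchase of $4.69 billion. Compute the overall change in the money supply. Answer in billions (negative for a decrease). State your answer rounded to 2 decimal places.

Before: m₁ = (1 + 0.226) / (0.08 + 0.078 + 0.226) ≈ 3.19271, MB₁ = 24.7, so M₁ = 3.19271 × 24.7 ≈ 78.8599 billion.
After: m₂ = (1 + 0.226) / (0.08 + 0.1143 + 0.226) ≈ 2.91696, MB₂ = 24.7 + 4.69 = 29.39, so M₂ = 2.91696 × 29.39 ≈ 85.7295 billion.
ΔM = M₂ − M₁ = 85.7295 − 78.8599 = 6.8696 billion.

$6.87 billion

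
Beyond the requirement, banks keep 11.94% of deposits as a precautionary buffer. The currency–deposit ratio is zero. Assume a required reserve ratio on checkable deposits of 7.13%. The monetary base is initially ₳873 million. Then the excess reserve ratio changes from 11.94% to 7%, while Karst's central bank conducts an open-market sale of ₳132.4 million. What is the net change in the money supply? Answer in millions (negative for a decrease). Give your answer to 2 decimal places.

Before: m₁ = 1 / (0.0713 + 0.1194) ≈ 5.243838, MB₁ = 873, so M₁ = 5.243838 × 873 ≈ 4577.8706 million.
After: m₂ = 1 / (0.0713 + 0.07) ≈ 7.077141, MB₂ = 873 − 132.4 = 740.6, so M₂ = 7.077141 × 740.6 ≈ 5241.3306 million.
ΔM = M₂ − M₁ = 5241.3306 − 4577.8706 = 663.46 million.

₳663.46 million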